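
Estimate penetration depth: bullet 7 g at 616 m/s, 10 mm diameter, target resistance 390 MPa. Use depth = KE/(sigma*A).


A = pi*(d/2)^2 = pi*(10/2)^2 = 78.5398 mm^2
E = 0.5*m*v^2 = 0.5*0.007*616^2 = 1328.1 J
depth = E/(sigma*A) = 1328.1 J / (390 MPa * 78.5398 mm^2) = 1328.1/(390 * 78.5398) m = 0.0433586 m ≈ 43.36 mm

43.36 mm


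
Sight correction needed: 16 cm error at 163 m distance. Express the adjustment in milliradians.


1 mrad subtends 1 cm per 10 m of range, so adj = error_cm / (dist_m / 10) = 16 / (163/10) = 0.9816 mrad

0.9816 mrad


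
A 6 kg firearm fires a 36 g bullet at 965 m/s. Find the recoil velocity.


v_recoil = m_p * v_p / m_gun = 0.036 * 965 / 6 = 5.79 m/s

5.79 m/s


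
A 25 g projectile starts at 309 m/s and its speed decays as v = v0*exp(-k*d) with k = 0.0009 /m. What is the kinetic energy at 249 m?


v = v0*exp(-k*d) = 309*exp(-0.0009*249) = 246.964 m/s
E = 0.5*m*v^2 = 0.5*0.025*246.964^2 = 762.4 J

762.4 J


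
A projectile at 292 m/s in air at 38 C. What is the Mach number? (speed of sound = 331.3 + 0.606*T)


a = 331.3 + 0.606*(38) = 354.328 m/s
M = v/a = 292/354.328 = 0.8241

0.8241


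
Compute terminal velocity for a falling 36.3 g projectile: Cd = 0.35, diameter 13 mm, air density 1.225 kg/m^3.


A = pi*(d/2)^2 = pi*(13/2000)^2 = 1.32732e-04 m^2
vt = sqrt(2mg/(Cd*rho*A)) = sqrt(2*0.0363*9.81/(0.35 * 1.225 * 1.32732e-04)) = 111.9 m/s

111.9 m/s


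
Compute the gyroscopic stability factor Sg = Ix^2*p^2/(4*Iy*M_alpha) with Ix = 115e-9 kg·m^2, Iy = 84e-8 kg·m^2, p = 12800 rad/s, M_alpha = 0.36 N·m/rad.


Sg = Ix^2 * p^2 / (4 * Iy * M_alpha) = (115e-9)^2 * 12800^2 / (4 * 84e-8 * 0.36) = 1.791

1.791


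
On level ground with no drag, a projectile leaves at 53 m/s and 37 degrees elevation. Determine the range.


R = v0^2 * sin(2*theta) / g = 53^2 * sin(2*37°) / 9.81 = 275.2 m

275.2 m


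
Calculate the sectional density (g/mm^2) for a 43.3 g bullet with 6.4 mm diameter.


SD = m/d^2 = 43.3/6.4^2 = 1.057 g/mm^2

1.057 g/mm^2


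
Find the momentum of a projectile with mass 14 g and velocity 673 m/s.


p = m*v = 0.014*673 = 9.422 kg·m/s

9.422 kg·m/s


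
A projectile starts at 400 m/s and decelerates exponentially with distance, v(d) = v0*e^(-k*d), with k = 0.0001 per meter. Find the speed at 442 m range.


v = v0*exp(-k*d) = 400*exp(-0.0001*442) = 382.7 m/s

382.7 m/s


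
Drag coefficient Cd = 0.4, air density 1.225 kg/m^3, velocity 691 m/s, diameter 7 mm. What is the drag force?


A = pi*(d/2)^2 = pi*(7/2000)^2 = 3.84845e-05 m^2
Fd = 0.5*Cd*rho*A*v^2 = 0.5*0.4*1.225*3.84845e-05*691^2 = 4.502 N

4.502 N


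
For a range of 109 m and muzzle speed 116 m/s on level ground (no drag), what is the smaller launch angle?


sin(2*theta) = R*g/v0^2 = 109*9.81/116^2 = 0.0794657, theta = arcsin(0.0794657)/2 = 2.279°

2.279 degrees


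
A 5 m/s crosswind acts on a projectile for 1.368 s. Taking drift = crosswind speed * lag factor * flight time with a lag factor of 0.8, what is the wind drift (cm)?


drift = v_wind * lag * t = 5 * 0.8 * 1.368 = 5.472 m ≈ 547.2 cm

547.2 cm


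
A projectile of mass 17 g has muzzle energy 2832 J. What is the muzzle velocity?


v = sqrt(2*E/m) = sqrt(2*2832/0.017) = 577.2 m/s

577.2 m/s


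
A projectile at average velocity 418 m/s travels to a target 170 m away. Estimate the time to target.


t = d/v = 170/418 = 0.4067 s

0.4067 s


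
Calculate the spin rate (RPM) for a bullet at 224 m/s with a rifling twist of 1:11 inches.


twist_m = 11*0.0254 = 0.2794 m
spin = v/twist = 224/0.2794 = 801.718 rev/s
RPM = spin*60 = 801.718*60 ≈ 48103 RPM

48103 RPM


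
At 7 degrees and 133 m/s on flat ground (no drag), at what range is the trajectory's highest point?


R = v0^2*sin(2*theta)/g = 133^2*sin(2*7°)/9.81 = 436.224 m
apex_dist = R/2 = 436.224/2 = 218.1 m

218.1 m


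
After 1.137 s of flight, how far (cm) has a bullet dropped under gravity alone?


drop = 0.5*g*t^2 = 0.5*9.81*1.137^2 = 6.34103 m ≈ 634.1 cm

634.1 cm


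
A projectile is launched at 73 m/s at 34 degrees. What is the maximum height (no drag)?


H = (v0*sin(theta))^2 / (2g) = (73*sin(34°))^2 / (2*9.81) = 84.93 m

84.93 m


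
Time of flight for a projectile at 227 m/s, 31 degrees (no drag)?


T = 2*v0*sin(theta)/g = 2*227*sin(31°)/9.81 = 23.84 s

23.84 s


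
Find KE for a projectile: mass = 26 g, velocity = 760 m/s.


E = 0.5*m*v^2 = 0.5*0.026*760^2 = 7509 J

7509 J


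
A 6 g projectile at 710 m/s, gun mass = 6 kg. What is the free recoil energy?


v_r = m_p*v_p/m_gun = 0.006*710/6 = 0.71 m/s, E_r = 0.5*m_gun*v_r^2 = 0.5*6*0.71^2 = 1.512 J

1.512 J


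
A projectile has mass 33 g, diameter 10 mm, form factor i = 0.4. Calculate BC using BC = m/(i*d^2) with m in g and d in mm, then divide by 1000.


BC = m/(i*d^2*1000) = 33/(0.4 * 10^2 * 1000) = 0.000825

0.000825


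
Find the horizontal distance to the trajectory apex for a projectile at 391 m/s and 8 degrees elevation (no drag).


R = v0^2*sin(2*theta)/g = 391^2*sin(2*8°)/9.81 = 4295.59 m
apex_dist = R/2 = 4295.59/2 = 2148 m

2148 m


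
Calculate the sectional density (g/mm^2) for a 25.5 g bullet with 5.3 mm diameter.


SD = m/d^2 = 25.5/5.3^2 = 0.9078 g/mm^2

0.9078 g/mm^2


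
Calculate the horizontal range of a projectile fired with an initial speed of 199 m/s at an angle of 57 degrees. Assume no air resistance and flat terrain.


R = v0^2 * sin(2*theta) / g = 199^2 * sin(2*57°) / 9.81 = 3688 m

3688 m


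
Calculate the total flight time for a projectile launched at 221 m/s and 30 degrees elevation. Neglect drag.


T = 2*v0*sin(theta)/g = 2*221*sin(30°)/9.81 = 22.53 s

22.53 s


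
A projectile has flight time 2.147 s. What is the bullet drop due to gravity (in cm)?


drop = 0.5*g*t^2 = 0.5*9.81*2.147^2 = 22.6101 m ≈ 2261 cm

2261 cm


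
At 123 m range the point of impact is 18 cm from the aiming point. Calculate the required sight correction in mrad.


1 mrad subtends 1 cm per 10 m of range, so adj = error_cm / (dist_m / 10) = 18 / (123/10) = 1.463 mrad

1.463 mrad


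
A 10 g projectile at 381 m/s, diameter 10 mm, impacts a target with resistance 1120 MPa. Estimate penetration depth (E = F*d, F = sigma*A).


A = pi*(d/2)^2 = pi*(10/2)^2 = 78.5398 mm^2
E = 0.5*m*v^2 = 0.5*0.01*381^2 = 725.805 J
depth = E/(sigma*A) = 725.805 J / (1120 MPa * 78.5398 mm^2) = 725.805/(1120 * 78.5398) m = 0.0082511 m ≈ 8.251 mm

8.251 mm


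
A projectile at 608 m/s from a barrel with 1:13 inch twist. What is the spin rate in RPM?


twist_m = 13*0.0254 = 0.3302 m
spin = v/twist = 608/0.3302 = 1841.308 rev/s
RPM = spin*60 = 1841.308*60 ≈ 110478 RPM

110478 RPM


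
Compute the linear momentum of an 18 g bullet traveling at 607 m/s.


p = m*v = 0.018*607 = 10.93 kg·m/s

10.93 kg·m/s


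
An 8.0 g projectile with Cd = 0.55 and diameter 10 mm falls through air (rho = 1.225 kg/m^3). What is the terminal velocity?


A = pi*(d/2)^2 = pi*(10/2000)^2 = 7.85398e-05 m^2
vt = sqrt(2mg/(Cd*rho*A)) = sqrt(2*0.008*9.81/(0.55 * 1.225 * 7.85398e-05)) = 54.46 m/s

54.46 m/s


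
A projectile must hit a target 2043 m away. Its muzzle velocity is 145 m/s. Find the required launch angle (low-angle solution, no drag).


sin(2*theta) = R*g/v0^2 = 2043*9.81/145^2 = 0.953238, theta = arcsin(0.953238)/2 = 36.2°

36.2 degrees


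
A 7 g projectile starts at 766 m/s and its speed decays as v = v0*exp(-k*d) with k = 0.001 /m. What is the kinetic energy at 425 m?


v = v0*exp(-k*d) = 766*exp(-0.001*425) = 500.788 m/s
E = 0.5*m*v^2 = 0.5*0.007*500.788^2 = 877.8 J

877.8 J


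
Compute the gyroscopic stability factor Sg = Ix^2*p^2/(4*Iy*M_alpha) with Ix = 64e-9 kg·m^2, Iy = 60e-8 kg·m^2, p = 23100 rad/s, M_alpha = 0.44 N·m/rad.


Sg = Ix^2 * p^2 / (4 * Iy * M_alpha) = (64e-9)^2 * 23100^2 / (4 * 60e-8 * 0.44) = 2.07

2.07


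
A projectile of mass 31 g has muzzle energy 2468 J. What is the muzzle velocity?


v = sqrt(2*E/m) = sqrt(2*2468/0.031) = 399 m/s

399 m/s


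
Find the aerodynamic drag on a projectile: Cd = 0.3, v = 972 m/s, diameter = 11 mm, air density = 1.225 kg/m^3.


A = pi*(d/2)^2 = pi*(11/2000)^2 = 9.50332e-05 m^2
Fd = 0.5*Cd*rho*A*v^2 = 0.5*0.3*1.225*9.50332e-05*972^2 = 16.5 N

16.5 N


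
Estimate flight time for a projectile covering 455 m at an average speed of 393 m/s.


t = d/v = 455/393 = 1.158 s

1.158 s


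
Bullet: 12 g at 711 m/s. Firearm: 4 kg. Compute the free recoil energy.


v_r = m_p*v_p/m_gun = 0.012*711/4 = 2.133 m/s, E_r = 0.5*m_gun*v_r^2 = 0.5*4*2.133^2 = 9.099 J

9.099 J


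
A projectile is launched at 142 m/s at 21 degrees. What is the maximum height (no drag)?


H = (v0*sin(theta))^2 / (2g) = (142*sin(21°))^2 / (2*9.81) = 132 m

132 m


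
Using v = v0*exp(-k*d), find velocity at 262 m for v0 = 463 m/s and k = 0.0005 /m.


v = v0*exp(-k*d) = 463*exp(-0.0005*262) = 406.2 m/s

406.2 m/s


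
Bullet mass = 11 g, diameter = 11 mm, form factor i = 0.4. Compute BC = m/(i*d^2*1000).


BC = m/(i*d^2*1000) = 11/(0.4 * 11^2 * 1000) = 0.0002273

0.0002273


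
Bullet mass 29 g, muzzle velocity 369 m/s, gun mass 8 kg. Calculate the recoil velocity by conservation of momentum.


v_recoil = m_p * v_p / m_gun = 0.029 * 369 / 8 = 1.338 m/s

1.338 m/s


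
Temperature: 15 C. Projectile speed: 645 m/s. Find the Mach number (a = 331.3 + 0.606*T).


a = 331.3 + 0.606*(15) = 340.39 m/s
M = v/a = 645/340.39 = 1.895

1.895


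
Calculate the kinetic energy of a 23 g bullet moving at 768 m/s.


E = 0.5*m*v^2 = 0.5*0.023*768^2 = 6783 J

6783 J


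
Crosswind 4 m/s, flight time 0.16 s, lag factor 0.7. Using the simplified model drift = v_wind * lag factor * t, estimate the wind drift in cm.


drift = v_wind * lag * t = 4 * 0.7 * 0.16 = 0.448 m ≈ 44.8 cm

44.8 cm


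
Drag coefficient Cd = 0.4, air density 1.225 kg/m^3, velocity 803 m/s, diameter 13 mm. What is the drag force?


A = pi*(d/2)^2 = pi*(13/2000)^2 = 1.32732e-04 m^2
Fd = 0.5*Cd*rho*A*v^2 = 0.5*0.4*1.225*1.32732e-04*803^2 = 20.97 N

20.97 N


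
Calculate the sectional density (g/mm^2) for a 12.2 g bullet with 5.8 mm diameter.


SD = m/d^2 = 12.2/5.8^2 = 0.3627 g/mm^2

0.3627 g/mm^2


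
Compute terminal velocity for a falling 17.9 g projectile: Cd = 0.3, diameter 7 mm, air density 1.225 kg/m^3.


A = pi*(d/2)^2 = pi*(7/2000)^2 = 3.84845e-05 m^2
vt = sqrt(2mg/(Cd*rho*A)) = sqrt(2*0.0179*9.81/(0.3 * 1.225 * 3.84845e-05)) = 157.6 m/s

157.6 m/s


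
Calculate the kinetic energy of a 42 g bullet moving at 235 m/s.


E = 0.5*m*v^2 = 0.5*0.042*235^2 = 1160 J

1160 J


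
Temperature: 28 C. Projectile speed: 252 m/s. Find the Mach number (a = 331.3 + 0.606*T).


a = 331.3 + 0.606*(28) = 348.268 m/s
M = v/a = 252/348.268 = 0.7236

0.7236


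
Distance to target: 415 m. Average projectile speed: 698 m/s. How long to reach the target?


t = d/v = 415/698 = 0.5946 s

0.5946 s


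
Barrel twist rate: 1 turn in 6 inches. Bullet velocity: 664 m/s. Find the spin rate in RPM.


twist_m = 6*0.0254 = 0.1524 m
spin = v/twist = 664/0.1524 = 4356.955 rev/s
RPM = spin*60 = 4356.955*60 ≈ 261417 RPM

261417 RPM


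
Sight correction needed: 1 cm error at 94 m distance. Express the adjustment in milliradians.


1 mrad subtends 1 cm per 10 m of range, so adj = error_cm / (dist_m / 10) = 1 / (94/10) = 0.1064 mrad

0.1064 mrad


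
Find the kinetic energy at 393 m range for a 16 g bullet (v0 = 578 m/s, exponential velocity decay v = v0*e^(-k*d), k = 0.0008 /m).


v = v0*exp(-k*d) = 578*exp(-0.0008*393) = 422.071 m/s
E = 0.5*m*v^2 = 0.5*0.016*422.071^2 = 1425 J

1425 J


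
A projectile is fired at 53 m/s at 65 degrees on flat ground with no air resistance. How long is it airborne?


T = 2*v0*sin(theta)/g = 2*53*sin(65°)/9.81 = 9.793 s

9.793 s


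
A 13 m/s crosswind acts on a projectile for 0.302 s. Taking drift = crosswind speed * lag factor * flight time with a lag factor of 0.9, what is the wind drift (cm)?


drift = v_wind * lag * t = 13 * 0.9 * 0.302 = 3.5334 m ≈ 353.3 cm

353.3 cm


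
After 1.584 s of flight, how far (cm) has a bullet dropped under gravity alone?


drop = 0.5*g*t^2 = 0.5*9.81*1.584^2 = 12.3069 m ≈ 1231 cm

1231 cm


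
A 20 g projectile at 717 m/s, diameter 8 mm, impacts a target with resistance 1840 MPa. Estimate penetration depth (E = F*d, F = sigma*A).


A = pi*(d/2)^2 = pi*(8/2)^2 = 50.2655 mm^2
E = 0.5*m*v^2 = 0.5*0.02*717^2 = 5140.89 J
depth = E/(sigma*A) = 5140.89 J / (1840 MPa * 50.2655 mm^2) = 5140.89/(1840 * 50.2655) m = 0.0555841 m ≈ 55.58 mm

55.58 mm


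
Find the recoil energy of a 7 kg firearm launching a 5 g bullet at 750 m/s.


v_r = m_p*v_p/m_gun = 0.005*750/7 = 0.535714 m/s, E_r = 0.5*m_gun*v_r^2 = 0.5*7*0.535714^2 = 1.004 J

1.004 J


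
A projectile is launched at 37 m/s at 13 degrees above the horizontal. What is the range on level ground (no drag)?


R = v0^2 * sin(2*theta) / g = 37^2 * sin(2*13°) / 9.81 = 61.18 m

61.18 m


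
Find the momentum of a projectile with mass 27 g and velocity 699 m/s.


p = m*v = 0.027*699 = 18.87 kg·m/s

18.87 kg·m/s


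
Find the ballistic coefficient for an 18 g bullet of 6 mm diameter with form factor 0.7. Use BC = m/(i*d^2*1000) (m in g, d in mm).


BC = m/(i*d^2*1000) = 18/(0.7 * 6^2 * 1000) = 0.0007143

0.0007143


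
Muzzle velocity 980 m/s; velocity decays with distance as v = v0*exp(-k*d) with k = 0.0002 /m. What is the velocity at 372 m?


v = v0*exp(-k*d) = 980*exp(-0.0002*372) = 909.7 m/s

909.7 m/s


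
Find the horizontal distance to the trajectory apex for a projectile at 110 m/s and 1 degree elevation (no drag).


R = v0^2*sin(2*theta)/g = 110^2*sin(2*1°)/9.81 = 43.0463 m
apex_dist = R/2 = 43.0463/2 = 21.52 m

21.52 m


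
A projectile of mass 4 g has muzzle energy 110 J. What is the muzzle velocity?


v = sqrt(2*E/m) = sqrt(2*110/0.004) = 234.5 m/s

234.5 m/s


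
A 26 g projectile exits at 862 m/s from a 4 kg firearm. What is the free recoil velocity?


v_recoil = m_p * v_p / m_gun = 0.026 * 862 / 4 = 5.603 m/s

5.603 m/s


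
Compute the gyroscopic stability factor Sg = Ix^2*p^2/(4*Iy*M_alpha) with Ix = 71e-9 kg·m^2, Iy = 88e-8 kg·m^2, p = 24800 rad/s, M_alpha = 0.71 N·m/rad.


Sg = Ix^2 * p^2 / (4 * Iy * M_alpha) = (71e-9)^2 * 24800^2 / (4 * 88e-8 * 0.71) = 1.241

1.241


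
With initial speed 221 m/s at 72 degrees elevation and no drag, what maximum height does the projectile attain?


H = (v0*sin(theta))^2 / (2g) = (221*sin(72°))^2 / (2*9.81) = 2252 m

2252 m


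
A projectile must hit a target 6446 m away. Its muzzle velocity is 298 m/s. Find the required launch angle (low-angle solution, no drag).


sin(2*theta) = R*g/v0^2 = 6446*9.81/298^2 = 0.712077, theta = arcsin(0.712077)/2 = 22.7°

22.7 degrees


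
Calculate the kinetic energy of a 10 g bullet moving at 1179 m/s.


E = 0.5*m*v^2 = 0.5*0.01*1179^2 = 6950 J

6950 J


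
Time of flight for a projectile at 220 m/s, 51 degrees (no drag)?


T = 2*v0*sin(theta)/g = 2*220*sin(51°)/9.81 = 34.86 s

34.86 s


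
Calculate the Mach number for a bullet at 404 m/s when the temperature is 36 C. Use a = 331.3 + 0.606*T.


a = 331.3 + 0.606*(36) = 353.116 m/s
M = v/a = 404/353.116 = 1.144

1.144


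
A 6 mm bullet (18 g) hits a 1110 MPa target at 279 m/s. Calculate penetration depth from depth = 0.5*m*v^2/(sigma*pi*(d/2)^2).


A = pi*(d/2)^2 = pi*(6/2)^2 = 28.2743 mm^2
E = 0.5*m*v^2 = 0.5*0.018*279^2 = 700.569 J
depth = E/(sigma*A) = 700.569 J / (1110 MPa * 28.2743 mm^2) = 700.569/(1110 * 28.2743) m = 0.0223221 m ≈ 22.32 mm

22.32 mm


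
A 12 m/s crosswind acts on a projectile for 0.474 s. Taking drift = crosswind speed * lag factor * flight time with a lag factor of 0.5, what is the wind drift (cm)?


drift = v_wind * lag * t = 12 * 0.5 * 0.474 = 2.844 m ≈ 284.4 cm

284.4 cm


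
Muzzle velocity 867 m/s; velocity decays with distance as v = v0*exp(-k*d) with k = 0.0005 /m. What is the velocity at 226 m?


v = v0*exp(-k*d) = 867*exp(-0.0005*226) = 774.4 m/s

774.4 m/s


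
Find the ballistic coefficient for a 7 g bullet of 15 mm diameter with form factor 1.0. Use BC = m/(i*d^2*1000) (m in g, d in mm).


BC = m/(i*d^2*1000) = 7/(1.0 * 15^2 * 1000) = 3.111e-05

3.111e-05


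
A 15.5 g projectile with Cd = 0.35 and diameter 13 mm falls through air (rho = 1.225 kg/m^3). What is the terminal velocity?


A = pi*(d/2)^2 = pi*(13/2000)^2 = 1.32732e-04 m^2
vt = sqrt(2mg/(Cd*rho*A)) = sqrt(2*0.0155*9.81/(0.35 * 1.225 * 1.32732e-04)) = 73.1 m/s

73.1 m/s


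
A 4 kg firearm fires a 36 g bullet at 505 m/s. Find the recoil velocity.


v_recoil = m_p * v_p / m_gun = 0.036 * 505 / 4 = 4.545 m/s

4.545 m/s


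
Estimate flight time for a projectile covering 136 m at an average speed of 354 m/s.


t = d/v = 136/354 = 0.3842 s

0.3842 s


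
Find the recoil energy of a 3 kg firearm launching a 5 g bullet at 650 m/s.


v_r = m_p*v_p/m_gun = 0.005*650/3 = 1.08333 m/s, E_r = 0.5*m_gun*v_r^2 = 0.5*3*1.08333^2 = 1.76 J

1.76 J


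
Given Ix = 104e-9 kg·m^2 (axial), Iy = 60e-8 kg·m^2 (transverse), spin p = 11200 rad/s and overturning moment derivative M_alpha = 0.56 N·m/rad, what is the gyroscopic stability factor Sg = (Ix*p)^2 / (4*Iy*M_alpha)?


Sg = Ix^2 * p^2 / (4 * Iy * M_alpha) = (104e-9)^2 * 11200^2 / (4 * 60e-8 * 0.56) = 1.009

1.009


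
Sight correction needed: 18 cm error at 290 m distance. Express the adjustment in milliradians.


1 mrad subtends 1 cm per 10 m of range, so adj = error_cm / (dist_m / 10) = 18 / (290/10) = 0.6207 mrad

0.6207 mrad


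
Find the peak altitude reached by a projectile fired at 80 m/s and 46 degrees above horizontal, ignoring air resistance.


H = (v0*sin(theta))^2 / (2g) = (80*sin(46°))^2 / (2*9.81) = 168.8 m

168.8 m


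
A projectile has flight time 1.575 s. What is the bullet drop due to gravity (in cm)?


drop = 0.5*g*t^2 = 0.5*9.81*1.575^2 = 12.1675 m ≈ 1217 cm

1217 cm


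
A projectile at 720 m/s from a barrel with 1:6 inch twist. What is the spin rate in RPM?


twist_m = 6*0.0254 = 0.1524 m
spin = v/twist = 720/0.1524 = 4724.409 rev/s
RPM = spin*60 = 4724.409*60 ≈ 283465 RPM

283465 RPM


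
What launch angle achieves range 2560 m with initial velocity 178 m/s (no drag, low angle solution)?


sin(2*theta) = R*g/v0^2 = 2560*9.81/178^2 = 0.792627, theta = arcsin(0.792627)/2 = 26.22°

26.22 degrees


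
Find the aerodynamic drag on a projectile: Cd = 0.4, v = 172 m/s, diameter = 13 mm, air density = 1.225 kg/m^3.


A = pi*(d/2)^2 = pi*(13/2000)^2 = 1.32732e-04 m^2
Fd = 0.5*Cd*rho*A*v^2 = 0.5*0.4*1.225*1.32732e-04*172^2 = 0.9621 N

0.9621 N


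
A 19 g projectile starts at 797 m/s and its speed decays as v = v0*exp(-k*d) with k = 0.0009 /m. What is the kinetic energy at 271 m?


v = v0*exp(-k*d) = 797*exp(-0.0009*271) = 624.502 m/s
E = 0.5*m*v^2 = 0.5*0.019*624.502^2 = 3705 J

3705 J


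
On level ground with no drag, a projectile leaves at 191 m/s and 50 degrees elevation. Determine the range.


R = v0^2 * sin(2*theta) / g = 191^2 * sin(2*50°) / 9.81 = 3662 m

3662 m


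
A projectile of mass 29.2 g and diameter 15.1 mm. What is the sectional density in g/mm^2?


SD = m/d^2 = 29.2/15.1^2 = 0.1281 g/mm^2

0.1281 g/mm^2


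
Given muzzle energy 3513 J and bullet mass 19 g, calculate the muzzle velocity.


v = sqrt(2*E/m) = sqrt(2*3513/0.019) = 608.1 m/s

608.1 m/s


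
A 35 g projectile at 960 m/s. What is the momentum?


p = m*v = 0.035*960 = 33.6 kg·m/s

33.6 kg·m/s


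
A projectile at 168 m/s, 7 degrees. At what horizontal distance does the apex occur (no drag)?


R = v0^2*sin(2*theta)/g = 168^2*sin(2*7°)/9.81 = 696.025 m
apex_dist = R/2 = 696.025/2 = 348 m

348 m


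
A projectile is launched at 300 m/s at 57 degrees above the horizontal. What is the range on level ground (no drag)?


R = v0^2 * sin(2*theta) / g = 300^2 * sin(2*57°) / 9.81 = 8381 m

8381 m


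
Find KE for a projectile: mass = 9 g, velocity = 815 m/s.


E = 0.5*m*v^2 = 0.5*0.009*815^2 = 2989 J

2989 J


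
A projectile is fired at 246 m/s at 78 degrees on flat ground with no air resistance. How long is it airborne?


T = 2*v0*sin(theta)/g = 2*246*sin(78°)/9.81 = 49.06 s

49.06 s


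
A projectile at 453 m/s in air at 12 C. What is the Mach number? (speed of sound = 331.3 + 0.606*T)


a = 331.3 + 0.606*(12) = 338.572 m/s
M = v/a = 453/338.572 = 1.338

1.338


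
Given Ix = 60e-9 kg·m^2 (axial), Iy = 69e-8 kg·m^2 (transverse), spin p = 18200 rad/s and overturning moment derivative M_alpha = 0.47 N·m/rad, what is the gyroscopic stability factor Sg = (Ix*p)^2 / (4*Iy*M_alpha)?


Sg = Ix^2 * p^2 / (4 * Iy * M_alpha) = (60e-9)^2 * 18200^2 / (4 * 69e-8 * 0.47) = 0.9193

0.9193


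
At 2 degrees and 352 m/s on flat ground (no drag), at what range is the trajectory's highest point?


R = v0^2*sin(2*theta)/g = 352^2*sin(2*2°)/9.81 = 881.051 m
apex_dist = R/2 = 881.051/2 = 440.5 m

440.5 m


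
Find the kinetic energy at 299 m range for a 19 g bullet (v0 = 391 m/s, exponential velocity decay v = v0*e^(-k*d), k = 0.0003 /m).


v = v0*exp(-k*d) = 391*exp(-0.0003*299) = 357.454 m/s
E = 0.5*m*v^2 = 0.5*0.019*357.454^2 = 1214 J

1214 J


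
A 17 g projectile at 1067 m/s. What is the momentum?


p = m*v = 0.017*1067 = 18.14 kg·m/s

18.14 kg·m/s


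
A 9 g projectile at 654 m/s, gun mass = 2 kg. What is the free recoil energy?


v_r = m_p*v_p/m_gun = 0.009*654/2 = 2.943 m/s, E_r = 0.5*m_gun*v_r^2 = 0.5*2*2.943^2 = 8.661 J

8.661 J


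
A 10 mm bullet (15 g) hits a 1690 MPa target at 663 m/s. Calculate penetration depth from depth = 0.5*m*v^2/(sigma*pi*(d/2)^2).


A = pi*(d/2)^2 = pi*(10/2)^2 = 78.5398 mm^2
E = 0.5*m*v^2 = 0.5*0.015*663^2 = 3296.77 J
depth = E/(sigma*A) = 3296.77 J / (1690 MPa * 78.5398 mm^2) = 3296.77/(1690 * 78.5398) m = 0.0248377 m ≈ 24.84 mm

24.84 mm


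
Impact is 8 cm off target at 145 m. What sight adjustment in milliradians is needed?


1 mrad subtends 1 cm per 10 m of range, so adj = error_cm / (dist_m / 10) = 8 / (145/10) = 0.5517 mrad

0.5517 mrad


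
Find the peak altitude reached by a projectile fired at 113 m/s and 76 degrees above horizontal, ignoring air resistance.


H = (v0*sin(theta))^2 / (2g) = (113*sin(76°))^2 / (2*9.81) = 612.7 m

612.7 m


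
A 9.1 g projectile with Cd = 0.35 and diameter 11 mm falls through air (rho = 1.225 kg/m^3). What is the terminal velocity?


A = pi*(d/2)^2 = pi*(11/2000)^2 = 9.50332e-05 m^2
vt = sqrt(2mg/(Cd*rho*A)) = sqrt(2*0.0091*9.81/(0.35 * 1.225 * 9.50332e-05)) = 66.2 m/s

66.2 m/s


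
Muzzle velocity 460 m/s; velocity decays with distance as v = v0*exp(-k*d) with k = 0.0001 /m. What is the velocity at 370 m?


v = v0*exp(-k*d) = 460*exp(-0.0001*370) = 443.3 m/s

443.3 m/s


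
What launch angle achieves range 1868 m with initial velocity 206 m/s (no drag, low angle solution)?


sin(2*theta) = R*g/v0^2 = 1868*9.81/206^2 = 0.431829, theta = arcsin(0.431829)/2 = 12.79°

12.79 degrees


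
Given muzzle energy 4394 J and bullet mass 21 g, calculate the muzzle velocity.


v = sqrt(2*E/m) = sqrt(2*4394/0.021) = 646.9 m/s

646.9 m/s


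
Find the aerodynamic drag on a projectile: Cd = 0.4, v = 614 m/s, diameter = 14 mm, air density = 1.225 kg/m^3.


A = pi*(d/2)^2 = pi*(14/2000)^2 = 1.53938e-04 m^2
Fd = 0.5*Cd*rho*A*v^2 = 0.5*0.4*1.225*1.53938e-04*614^2 = 14.22 N

14.22 N


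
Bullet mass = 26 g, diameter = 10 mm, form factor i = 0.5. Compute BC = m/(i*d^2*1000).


BC = m/(i*d^2*1000) = 26/(0.5 * 10^2 * 1000) = 0.00052

0.00052


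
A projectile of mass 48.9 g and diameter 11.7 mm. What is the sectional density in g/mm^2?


SD = m/d^2 = 48.9/11.7^2 = 0.3572 g/mm^2

0.3572 g/mm^2


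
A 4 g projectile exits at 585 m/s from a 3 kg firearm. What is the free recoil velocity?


v_recoil = m_p * v_p / m_gun = 0.004 * 585 / 3 = 0.78 m/s

0.78 m/s


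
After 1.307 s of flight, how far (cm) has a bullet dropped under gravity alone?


drop = 0.5*g*t^2 = 0.5*9.81*1.307^2 = 8.37896 m ≈ 837.9 cm

837.9 cm


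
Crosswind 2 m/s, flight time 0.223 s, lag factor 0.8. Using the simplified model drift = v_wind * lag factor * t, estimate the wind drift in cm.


drift = v_wind * lag * t = 2 * 0.8 * 0.223 = 0.3568 m ≈ 35.68 cm

35.68 cm


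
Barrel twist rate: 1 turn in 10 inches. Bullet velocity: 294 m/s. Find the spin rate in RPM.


twist_m = 10*0.0254 = 0.254 m
spin = v/twist = 294/0.254 = 1157.48 rev/s
RPM = spin*60 = 1157.48*60 ≈ 69449 RPM

69449 RPM


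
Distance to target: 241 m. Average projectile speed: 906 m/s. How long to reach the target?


t = d/v = 241/906 = 0.266 s

0.266 s


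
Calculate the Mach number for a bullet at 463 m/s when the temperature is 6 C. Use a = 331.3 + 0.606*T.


a = 331.3 + 0.606*(6) = 334.936 m/s
M = v/a = 463/334.936 = 1.382

1.382


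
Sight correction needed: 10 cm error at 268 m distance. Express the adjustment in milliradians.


1 mrad subtends 1 cm per 10 m of range, so adj = error_cm / (dist_m / 10) = 10 / (268/10) = 0.3731 mrad

0.3731 mrad


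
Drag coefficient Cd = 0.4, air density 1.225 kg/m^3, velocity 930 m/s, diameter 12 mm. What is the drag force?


A = pi*(d/2)^2 = pi*(12/2000)^2 = 1.13097e-04 m^2
Fd = 0.5*Cd*rho*A*v^2 = 0.5*0.4*1.225*1.13097e-04*930^2 = 23.97 N

23.97 N


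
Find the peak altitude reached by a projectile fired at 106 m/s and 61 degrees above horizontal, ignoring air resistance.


H = (v0*sin(theta))^2 / (2g) = (106*sin(61°))^2 / (2*9.81) = 438.1 m

438.1 m


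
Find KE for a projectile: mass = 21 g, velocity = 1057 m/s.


E = 0.5*m*v^2 = 0.5*0.021*1057^2 = 11731 J

11731 J


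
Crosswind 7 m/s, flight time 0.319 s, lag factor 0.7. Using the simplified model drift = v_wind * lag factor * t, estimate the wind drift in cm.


drift = v_wind * lag * t = 7 * 0.7 * 0.319 = 1.5631 m ≈ 156.3 cm

156.3 cm


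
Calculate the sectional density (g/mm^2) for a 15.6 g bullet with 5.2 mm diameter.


SD = m/d^2 = 15.6/5.2^2 = 0.5769 g/mm^2

0.5769 g/mm^2


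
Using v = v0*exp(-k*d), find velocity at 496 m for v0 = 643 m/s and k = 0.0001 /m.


v = v0*exp(-k*d) = 643*exp(-0.0001*496) = 611.9 m/s

611.9 m/s


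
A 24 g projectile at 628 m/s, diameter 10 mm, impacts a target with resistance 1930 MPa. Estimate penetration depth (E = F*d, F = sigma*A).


A = pi*(d/2)^2 = pi*(10/2)^2 = 78.5398 mm^2
E = 0.5*m*v^2 = 0.5*0.024*628^2 = 4732.61 J
depth = E/(sigma*A) = 4732.61 J / (1930 MPa * 78.5398 mm^2) = 4732.61/(1930 * 78.5398) m = 0.0312215 m ≈ 31.22 mm

31.22 mm


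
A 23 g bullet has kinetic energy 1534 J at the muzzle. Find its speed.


v = sqrt(2*E/m) = sqrt(2*1534/0.023) = 365.2 m/s

365.2 m/s


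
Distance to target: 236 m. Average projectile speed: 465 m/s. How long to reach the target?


t = d/v = 236/465 = 0.5075 s

0.5075 s


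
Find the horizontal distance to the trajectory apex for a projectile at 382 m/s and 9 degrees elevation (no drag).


R = v0^2*sin(2*theta)/g = 382^2*sin(2*9°)/9.81 = 4596.64 m
apex_dist = R/2 = 4596.64/2 = 2298 m

2298 m


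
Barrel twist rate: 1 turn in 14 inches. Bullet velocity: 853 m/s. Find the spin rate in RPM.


twist_m = 14*0.0254 = 0.3556 m
spin = v/twist = 853/0.3556 = 2398.763 rev/s
RPM = spin*60 = 2398.763*60 ≈ 143926 RPM

143926 RPM


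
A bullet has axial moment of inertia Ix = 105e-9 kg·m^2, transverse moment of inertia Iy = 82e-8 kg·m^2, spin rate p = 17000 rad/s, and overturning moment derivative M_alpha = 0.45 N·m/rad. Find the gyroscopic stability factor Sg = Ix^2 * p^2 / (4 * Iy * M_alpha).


Sg = Ix^2 * p^2 / (4 * Iy * M_alpha) = (105e-9)^2 * 17000^2 / (4 * 82e-8 * 0.45) = 2.159

2.159


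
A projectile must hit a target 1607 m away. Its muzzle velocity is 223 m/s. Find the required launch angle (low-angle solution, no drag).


sin(2*theta) = R*g/v0^2 = 1607*9.81/223^2 = 0.317012, theta = arcsin(0.317012)/2 = 9.241°

9.241 degrees


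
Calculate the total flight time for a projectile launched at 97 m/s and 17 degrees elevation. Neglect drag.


T = 2*v0*sin(theta)/g = 2*97*sin(17°)/9.81 = 5.782 s

5.782 s


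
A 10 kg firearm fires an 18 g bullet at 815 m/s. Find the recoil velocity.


v_recoil = m_p * v_p / m_gun = 0.018 * 815 / 10 = 1.467 m/s

1.467 m/s


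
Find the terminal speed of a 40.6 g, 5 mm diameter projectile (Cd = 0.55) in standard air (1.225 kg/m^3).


A = pi*(d/2)^2 = pi*(5/2000)^2 = 1.96350e-05 m^2
vt = sqrt(2mg/(Cd*rho*A)) = sqrt(2*0.0406*9.81/(0.55 * 1.225 * 1.96350e-05)) = 245.4 m/s

245.4 m/s


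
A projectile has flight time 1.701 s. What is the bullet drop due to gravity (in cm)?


drop = 0.5*g*t^2 = 0.5*9.81*1.701^2 = 14.1921 m ≈ 1419 cm

1419 cm


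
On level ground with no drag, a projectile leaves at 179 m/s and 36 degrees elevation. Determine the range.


R = v0^2 * sin(2*theta) / g = 179^2 * sin(2*36°) / 9.81 = 3106 m

3106 m


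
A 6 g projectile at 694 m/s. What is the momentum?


p = m*v = 0.006*694 = 4.164 kg·m/s

4.164 kg·m/s


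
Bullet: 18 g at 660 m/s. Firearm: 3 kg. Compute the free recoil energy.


v_r = m_p*v_p/m_gun = 0.018*660/3 = 3.96 m/s, E_r = 0.5*m_gun*v_r^2 = 0.5*3*3.96^2 = 23.52 J

23.52 J


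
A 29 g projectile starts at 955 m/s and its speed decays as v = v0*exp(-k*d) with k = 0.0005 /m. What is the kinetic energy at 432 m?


v = v0*exp(-k*d) = 955*exp(-0.0005*432) = 769.477 m/s
E = 0.5*m*v^2 = 0.5*0.029*769.477^2 = 8585 J

8585 J


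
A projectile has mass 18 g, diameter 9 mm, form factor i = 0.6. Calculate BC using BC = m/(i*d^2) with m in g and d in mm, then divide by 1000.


BC = m/(i*d^2*1000) = 18/(0.6 * 9^2 * 1000) = 0.0003704

0.0003704


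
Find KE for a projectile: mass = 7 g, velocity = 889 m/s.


E = 0.5*m*v^2 = 0.5*0.007*889^2 = 2766 J

2766 J


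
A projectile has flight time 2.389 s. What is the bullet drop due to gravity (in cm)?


drop = 0.5*g*t^2 = 0.5*9.81*2.389^2 = 27.9944 m ≈ 2799 cm

2799 cm


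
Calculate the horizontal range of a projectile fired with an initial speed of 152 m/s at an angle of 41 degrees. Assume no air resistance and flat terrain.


R = v0^2 * sin(2*theta) / g = 152^2 * sin(2*41°) / 9.81 = 2332 m

2332 m


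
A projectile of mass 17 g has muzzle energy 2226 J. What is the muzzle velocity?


v = sqrt(2*E/m) = sqrt(2*2226/0.017) = 511.7 m/s

511.7 m/s


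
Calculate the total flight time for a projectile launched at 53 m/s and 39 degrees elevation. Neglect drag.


T = 2*v0*sin(theta)/g = 2*53*sin(39°)/9.81 = 6.8 s

6.8 s


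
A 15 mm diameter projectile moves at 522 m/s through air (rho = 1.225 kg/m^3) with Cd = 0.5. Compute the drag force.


A = pi*(d/2)^2 = pi*(15/2000)^2 = 1.76715e-04 m^2
Fd = 0.5*Cd*rho*A*v^2 = 0.5*0.5*1.225*1.76715e-04*522^2 = 14.75 N

14.75 N


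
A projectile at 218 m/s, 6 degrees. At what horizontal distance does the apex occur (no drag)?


R = v0^2*sin(2*theta)/g = 218^2*sin(2*6°)/9.81 = 1007.22 m
apex_dist = R/2 = 1007.22/2 = 503.6 m

503.6 m


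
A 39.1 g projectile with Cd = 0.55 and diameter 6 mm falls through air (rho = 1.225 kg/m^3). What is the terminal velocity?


A = pi*(d/2)^2 = pi*(6/2000)^2 = 2.82743e-05 m^2
vt = sqrt(2mg/(Cd*rho*A)) = sqrt(2*0.0391*9.81/(0.55 * 1.225 * 2.82743e-05)) = 200.7 m/s

200.7 m/s


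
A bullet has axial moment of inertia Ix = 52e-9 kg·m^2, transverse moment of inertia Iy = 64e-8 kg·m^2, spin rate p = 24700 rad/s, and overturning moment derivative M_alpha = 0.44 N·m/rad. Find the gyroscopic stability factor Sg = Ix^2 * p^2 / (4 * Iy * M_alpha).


Sg = Ix^2 * p^2 / (4 * Iy * M_alpha) = (52e-9)^2 * 24700^2 / (4 * 64e-8 * 0.44) = 1.465

1.465


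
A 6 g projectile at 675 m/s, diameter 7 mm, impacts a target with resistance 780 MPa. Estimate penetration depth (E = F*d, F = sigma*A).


A = pi*(d/2)^2 = pi*(7/2)^2 = 38.4845 mm^2
E = 0.5*m*v^2 = 0.5*0.006*675^2 = 1366.88 J
depth = E/(sigma*A) = 1366.88 J / (780 MPa * 38.4845 mm^2) = 1366.88/(780 * 38.4845) m = 0.0455353 m ≈ 45.54 mm

45.54 mm


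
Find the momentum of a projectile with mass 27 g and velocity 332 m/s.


p = m*v = 0.027*332 = 8.964 kg·m/s

8.964 kg·m/s


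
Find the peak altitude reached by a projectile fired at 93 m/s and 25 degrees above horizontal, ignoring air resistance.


H = (v0*sin(theta))^2 / (2g) = (93*sin(25°))^2 / (2*9.81) = 78.73 m

78.73 m


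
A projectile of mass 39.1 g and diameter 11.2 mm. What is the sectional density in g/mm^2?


SD = m/d^2 = 39.1/11.2^2 = 0.3117 g/mm^2

0.3117 g/mm^2


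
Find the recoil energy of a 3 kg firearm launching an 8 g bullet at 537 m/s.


v_r = m_p*v_p/m_gun = 0.008*537/3 = 1.432 m/s, E_r = 0.5*m_gun*v_r^2 = 0.5*3*1.432^2 = 3.076 J

3.076 J


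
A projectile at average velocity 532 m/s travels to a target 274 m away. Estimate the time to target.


t = d/v = 274/532 = 0.515 s

0.515 s


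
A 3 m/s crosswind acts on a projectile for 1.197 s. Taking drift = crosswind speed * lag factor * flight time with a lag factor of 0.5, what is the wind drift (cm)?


drift = v_wind * lag * t = 3 * 0.5 * 1.197 = 1.7955 m ≈ 179.6 cm

179.6 cm


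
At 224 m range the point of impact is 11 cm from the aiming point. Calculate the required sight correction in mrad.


1 mrad subtends 1 cm per 10 m of range, so adj = error_cm / (dist_m / 10) = 11 / (224/10) = 0.4911 mrad

0.4911 mrad


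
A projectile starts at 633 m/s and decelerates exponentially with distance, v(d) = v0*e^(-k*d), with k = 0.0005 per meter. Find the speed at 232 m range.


v = v0*exp(-k*d) = 633*exp(-0.0005*232) = 563.7 m/s

563.7 m/s


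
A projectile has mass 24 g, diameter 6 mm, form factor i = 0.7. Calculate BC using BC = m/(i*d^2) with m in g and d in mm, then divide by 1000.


BC = m/(i*d^2*1000) = 24/(0.7 * 6^2 * 1000) = 0.0009524

0.0009524


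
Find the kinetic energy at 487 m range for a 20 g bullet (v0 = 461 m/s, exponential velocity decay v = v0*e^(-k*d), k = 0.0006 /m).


v = v0*exp(-k*d) = 461*exp(-0.0006*487) = 344.191 m/s
E = 0.5*m*v^2 = 0.5*0.02*344.191^2 = 1185 J

1185 J


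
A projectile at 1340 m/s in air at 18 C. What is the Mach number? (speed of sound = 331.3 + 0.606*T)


a = 331.3 + 0.606*(18) = 342.208 m/s
M = v/a = 1340/342.208 = 3.916

3.916


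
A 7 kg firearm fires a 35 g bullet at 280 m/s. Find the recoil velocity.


v_recoil = m_p * v_p / m_gun = 0.035 * 280 / 7 = 1.4 m/s

1.4 m/s


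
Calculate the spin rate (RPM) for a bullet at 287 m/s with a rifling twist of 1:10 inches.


twist_m = 10*0.0254 = 0.254 m
spin = v/twist = 287/0.254 = 1129.921 rev/s
RPM = spin*60 = 1129.921*60 ≈ 67795 RPM

67795 RPM


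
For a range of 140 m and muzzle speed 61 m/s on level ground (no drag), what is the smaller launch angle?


sin(2*theta) = R*g/v0^2 = 140*9.81/61^2 = 0.369094, theta = arcsin(0.369094)/2 = 10.83°

10.83 degrees


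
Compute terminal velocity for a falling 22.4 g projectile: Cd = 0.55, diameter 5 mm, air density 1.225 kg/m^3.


A = pi*(d/2)^2 = pi*(5/2000)^2 = 1.96350e-05 m^2
vt = sqrt(2mg/(Cd*rho*A)) = sqrt(2*0.0224*9.81/(0.55 * 1.225 * 1.96350e-05)) = 182.3 m/s

182.3 m/s


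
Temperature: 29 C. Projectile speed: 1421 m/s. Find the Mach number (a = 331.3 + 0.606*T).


a = 331.3 + 0.606*(29) = 348.874 m/s
M = v/a = 1421/348.874 = 4.073

4.073


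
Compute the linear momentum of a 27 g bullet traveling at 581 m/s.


p = m*v = 0.027*581 = 15.69 kg·m/s

15.69 kg·m/s


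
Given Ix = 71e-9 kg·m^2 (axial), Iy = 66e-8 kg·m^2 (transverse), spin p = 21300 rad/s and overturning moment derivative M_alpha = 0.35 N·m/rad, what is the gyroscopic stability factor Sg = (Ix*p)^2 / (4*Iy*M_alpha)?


Sg = Ix^2 * p^2 / (4 * Iy * M_alpha) = (71e-9)^2 * 21300^2 / (4 * 66e-8 * 0.35) = 2.475

2.475


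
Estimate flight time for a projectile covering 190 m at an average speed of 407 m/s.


t = d/v = 190/407 = 0.4668 s

0.4668 s


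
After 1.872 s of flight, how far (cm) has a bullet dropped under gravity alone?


drop = 0.5*g*t^2 = 0.5*9.81*1.872^2 = 17.189 m ≈ 1719 cm

1719 cm


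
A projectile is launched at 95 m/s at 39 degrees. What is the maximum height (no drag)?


H = (v0*sin(theta))^2 / (2g) = (95*sin(39°))^2 / (2*9.81) = 182.2 m

182.2 m


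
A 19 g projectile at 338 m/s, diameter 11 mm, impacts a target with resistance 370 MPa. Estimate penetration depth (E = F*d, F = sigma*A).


A = pi*(d/2)^2 = pi*(11/2)^2 = 95.0332 mm^2
E = 0.5*m*v^2 = 0.5*0.019*338^2 = 1085.32 J
depth = E/(sigma*A) = 1085.32 J / (370 MPa * 95.0332 mm^2) = 1085.32/(370 * 95.0332) m = 0.030866 m ≈ 30.87 mm

30.87 mm


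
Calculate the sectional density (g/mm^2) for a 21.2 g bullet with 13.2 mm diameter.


SD = m/d^2 = 21.2/13.2^2 = 0.1217 g/mm^2

0.1217 g/mm^2


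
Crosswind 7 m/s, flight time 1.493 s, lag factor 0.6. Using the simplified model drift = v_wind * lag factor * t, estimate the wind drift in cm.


drift = v_wind * lag * t = 7 * 0.6 * 1.493 = 6.2706 m ≈ 627.1 cm

627.1 cm


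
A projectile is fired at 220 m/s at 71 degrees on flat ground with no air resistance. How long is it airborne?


T = 2*v0*sin(theta)/g = 2*220*sin(71°)/9.81 = 42.41 s

42.41 s


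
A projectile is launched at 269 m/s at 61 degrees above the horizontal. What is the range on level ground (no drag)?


R = v0^2 * sin(2*theta) / g = 269^2 * sin(2*61°) / 9.81 = 6255 m

6255 m


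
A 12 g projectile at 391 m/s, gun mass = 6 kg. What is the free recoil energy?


v_r = m_p*v_p/m_gun = 0.012*391/6 = 0.782 m/s, E_r = 0.5*m_gun*v_r^2 = 0.5*6*0.782^2 = 1.835 J

1.835 J


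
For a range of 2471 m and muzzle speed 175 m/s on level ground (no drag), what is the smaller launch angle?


sin(2*theta) = R*g/v0^2 = 2471*9.81/175^2 = 0.791527, theta = arcsin(0.791527)/2 = 26.16°

26.16 degrees


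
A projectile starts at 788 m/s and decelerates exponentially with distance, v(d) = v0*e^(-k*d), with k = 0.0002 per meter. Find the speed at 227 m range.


v = v0*exp(-k*d) = 788*exp(-0.0002*227) = 753 m/s

753 m/s


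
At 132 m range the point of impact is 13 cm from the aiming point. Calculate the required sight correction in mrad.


1 mrad subtends 1 cm per 10 m of range, so adj = error_cm / (dist_m / 10) = 13 / (132/10) = 0.9848 mrad

0.9848 mrad


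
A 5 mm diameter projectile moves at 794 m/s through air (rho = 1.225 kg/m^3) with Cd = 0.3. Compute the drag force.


A = pi*(d/2)^2 = pi*(5/2000)^2 = 1.96350e-05 m^2
Fd = 0.5*Cd*rho*A*v^2 = 0.5*0.3*1.225*1.96350e-05*794^2 = 2.275 N

2.275 N


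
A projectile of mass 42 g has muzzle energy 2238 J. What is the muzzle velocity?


v = sqrt(2*E/m) = sqrt(2*2238/0.042) = 326.5 m/s

326.5 m/s


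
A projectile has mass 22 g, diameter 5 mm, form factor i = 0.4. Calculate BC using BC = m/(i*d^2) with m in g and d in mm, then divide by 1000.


BC = m/(i*d^2*1000) = 22/(0.4 * 5^2 * 1000) = 0.0022

0.0022


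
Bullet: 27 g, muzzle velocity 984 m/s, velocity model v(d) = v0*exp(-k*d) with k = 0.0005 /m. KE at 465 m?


v = v0*exp(-k*d) = 984*exp(-0.0005*465) = 779.869 m/s
E = 0.5*m*v^2 = 0.5*0.027*779.869^2 = 8211 J

8211 J


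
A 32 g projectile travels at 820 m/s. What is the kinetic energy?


E = 0.5*m*v^2 = 0.5*0.032*820^2 = 10758 J

10758 J


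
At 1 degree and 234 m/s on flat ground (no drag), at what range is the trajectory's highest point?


R = v0^2*sin(2*theta)/g = 234^2*sin(2*1°)/9.81 = 194.797 m
apex_dist = R/2 = 194.797/2 = 97.4 m

97.4 m
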